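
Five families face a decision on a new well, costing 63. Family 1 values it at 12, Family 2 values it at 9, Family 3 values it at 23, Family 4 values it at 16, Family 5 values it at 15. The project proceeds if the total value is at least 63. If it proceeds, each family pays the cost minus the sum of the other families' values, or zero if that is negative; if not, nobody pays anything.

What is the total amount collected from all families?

Total value 75 ≥ cost 63, so it is built.
Family 1: others sum to 63; max(0, 63 - 63) = 0.
Family 2: others sum to 66; max(0, 63 - 66) = 0.
Family 3: others sum to 52; max(0, 63 - 52) = 11.
Family 4: others sum to 59; max(0, 63 - 59) = 4.
Family 5: others sum to 60; max(0, 63 - 60) = 3.
Total collected = 0 + 0 + 11 + 4 + 3 = 18.

18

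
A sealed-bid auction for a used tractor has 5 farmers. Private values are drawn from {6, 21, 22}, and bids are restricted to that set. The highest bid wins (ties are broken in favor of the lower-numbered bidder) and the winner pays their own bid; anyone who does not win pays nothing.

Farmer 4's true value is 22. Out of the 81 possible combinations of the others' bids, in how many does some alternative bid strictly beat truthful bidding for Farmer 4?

Others bid (6, 6, 6, 6): truth gives 0; bid 21 gives 1 > 0. Violating.
Others bid (6, 6, 6, 21): truth gives 0; bid 21 gives 1 > 0. Violating.
Others bid (6, 6, 6, 22): truth gives 0; no alternative beats it.
Others bid (6, 6, 21, 6): truth gives 0; no alternative beats it.
(Checking all 81 profiles: 2 have a profitable deviation, 79 do not.)

2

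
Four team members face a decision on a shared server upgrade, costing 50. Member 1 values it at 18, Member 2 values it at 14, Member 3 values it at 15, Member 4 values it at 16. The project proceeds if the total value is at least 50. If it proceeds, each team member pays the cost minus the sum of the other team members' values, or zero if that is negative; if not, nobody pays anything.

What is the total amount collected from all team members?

Total value 63 ≥ cost 50, so it is built.
Member 1: others sum to 45; max(0, 50 - 45) = 5.
Member 2: others sum to 49; max(0, 50 - 49) = 1.
Member 3: others sum to 48; max(0, 50 - 48) = 2.
Member 4: others sum to 47; max(0, 50 - 47) = 3.
Total collected = 5 + 1 + 2 + 3 = 11.

11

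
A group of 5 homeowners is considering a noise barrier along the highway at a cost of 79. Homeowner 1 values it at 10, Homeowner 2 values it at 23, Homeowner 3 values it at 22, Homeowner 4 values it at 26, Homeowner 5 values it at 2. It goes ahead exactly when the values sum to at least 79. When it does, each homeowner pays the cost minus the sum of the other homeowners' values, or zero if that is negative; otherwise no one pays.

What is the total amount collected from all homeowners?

65

Total value 83 ≥ cost 79, so it is built.
Homeowner 1: others sum to 73; max(0, 79 - 73) = 6.
Homeowner 2: others sum to 60; max(0, 79 - 60) = 19.
Homeowner 3: others sum to 61; max(0, 79 - 61) = 18.
Homeowner 4: others sum to 57; max(0, 79 - 57) = 22.
Homeowner 5: others sum to 81; max(0, 79 - 81) = 0.
Total collected = 6 + 19 + 18 + 22 + 0 = 65.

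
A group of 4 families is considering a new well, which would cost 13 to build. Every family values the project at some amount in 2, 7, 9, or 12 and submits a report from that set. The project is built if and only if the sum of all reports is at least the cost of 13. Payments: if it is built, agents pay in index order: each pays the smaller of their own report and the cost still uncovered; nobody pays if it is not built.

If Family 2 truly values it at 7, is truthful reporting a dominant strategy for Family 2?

Consider the case where Family 1 reports 2, Family 3 reports 2 and Family 4 reports 7.
Truthful report 7: project built, pays 7, utility 7 - 7 = 0.
Report 2 instead: project built, pays 2, utility 7 - 2 = 5.
Since 5 > 0, reporting 2 is strictly better here, so truthful reporting is not dominant.

No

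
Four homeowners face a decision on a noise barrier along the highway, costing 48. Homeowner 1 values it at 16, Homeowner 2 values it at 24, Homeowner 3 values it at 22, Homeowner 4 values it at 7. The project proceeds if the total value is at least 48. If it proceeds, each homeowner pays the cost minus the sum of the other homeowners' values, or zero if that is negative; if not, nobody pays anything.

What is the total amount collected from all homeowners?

Total value 69 ≥ cost 48, so it is built.
Homeowner 1: others sum to 53; max(0, 48 - 53) = 0.
Homeowner 2: others sum to 45; max(0, 48 - 45) = 3.
Homeowner 3: others sum to 47; max(0, 48 - 47) = 1.
Homeowner 4: others sum to 62; max(0, 48 - 62) = 0.
Total collected = 0 + 3 + 1 + 0 = 4.

4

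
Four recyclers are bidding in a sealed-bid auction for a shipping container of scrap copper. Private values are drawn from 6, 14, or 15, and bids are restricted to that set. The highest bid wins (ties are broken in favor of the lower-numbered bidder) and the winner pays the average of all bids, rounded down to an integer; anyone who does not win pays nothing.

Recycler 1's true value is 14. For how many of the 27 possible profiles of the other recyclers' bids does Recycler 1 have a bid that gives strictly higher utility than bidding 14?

13

Others bid (6, 6, 6): truth gives 6; bid 6 gives 8 > 6. Violating.
Others bid (6, 6, 15): truth gives 0; bid 15 gives 4 > 0. Violating.
Others bid (6, 14, 15): truth gives 0; bid 15 gives 2 > 0. Violating.
Others bid (6, 15, 6): truth gives 0; bid 15 gives 4 > 0. Violating.
Others bid (6, 6, 14): truth gives 4; no alternative beats it.
Others bid (6, 14, 6): truth gives 4; no alternative beats it.
(Checking all 27 profiles: 13 have a profitable deviation, 14 do not.)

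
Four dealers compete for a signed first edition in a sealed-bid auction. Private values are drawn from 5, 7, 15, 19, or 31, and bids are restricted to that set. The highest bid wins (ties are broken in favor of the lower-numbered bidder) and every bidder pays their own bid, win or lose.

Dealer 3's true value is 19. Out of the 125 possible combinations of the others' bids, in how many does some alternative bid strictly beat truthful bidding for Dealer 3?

Others bid (5, 5, 5): truth gives 0; bid 7 gives 12 > 0. Violating.
Others bid (5, 5, 7): truth gives 0; bid 7 gives 12 > 0. Violating.
Others bid (5, 5, 15): truth gives 0; bid 15 gives 4 > 0. Violating.
Others bid (5, 5, 31): truth gives -19; bid 5 gives -5 > -19. Violating.
Others bid (5, 5, 19): truth gives 0; no alternative beats it.
Others bid (5, 7, 19): truth gives 0; no alternative beats it.
(Checking all 125 profiles: 101 have a profitable deviation, 24 do not.)

101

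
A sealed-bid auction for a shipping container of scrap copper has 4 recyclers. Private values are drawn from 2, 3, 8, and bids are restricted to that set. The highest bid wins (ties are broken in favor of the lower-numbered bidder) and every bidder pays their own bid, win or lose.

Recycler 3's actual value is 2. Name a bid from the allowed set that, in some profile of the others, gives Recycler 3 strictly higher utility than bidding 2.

3

Suppose Recycler 1 bids 2, Recycler 2 bids 2 and Recycler 4 bids 2.
Bid 2: loses but pays 2, utility -2.
Bid 3: wins, pays 3, utility 2 - 3 = -1.
So bidding 3 beats truth here (-1 > -2).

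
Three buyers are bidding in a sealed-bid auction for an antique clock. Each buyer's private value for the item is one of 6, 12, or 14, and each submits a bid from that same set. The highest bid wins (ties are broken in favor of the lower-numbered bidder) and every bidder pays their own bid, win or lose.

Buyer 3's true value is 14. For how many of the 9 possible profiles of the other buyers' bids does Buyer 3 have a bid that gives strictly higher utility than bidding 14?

6

Others bid (6, 6): truth gives 0; bid 12 gives 2 > 0. Violating.
Others bid (6, 14): truth gives -14; bid 6 gives -6 > -14. Violating.
Others bid (12, 14): truth gives -14; bid 6 gives -6 > -14. Violating.
Others bid (14, 6): truth gives -14; bid 6 gives -6 > -14. Violating.
Others bid (6, 12): truth gives 0; no alternative beats it.
Others bid (12, 6): truth gives 0; no alternative beats it.
(Checking all 9 profiles: 6 have a profitable deviation, 3 do not.)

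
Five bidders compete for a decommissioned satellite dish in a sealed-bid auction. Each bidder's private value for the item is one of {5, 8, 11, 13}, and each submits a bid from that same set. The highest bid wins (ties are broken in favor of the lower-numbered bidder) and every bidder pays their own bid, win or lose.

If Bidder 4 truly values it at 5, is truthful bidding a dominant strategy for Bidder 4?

No

Consider the case where Bidder 1 bids 5, Bidder 2 bids 5, Bidder 3 bids 5 and Bidder 5 bids 5.
Truthful bid 5: loses but pays 5, utility -5.
Bid 8 instead: wins, pays 8, utility 5 - 8 = -3.
Since -3 > -5, bidding 8 is strictly better here, so truthful bidding is not dominant.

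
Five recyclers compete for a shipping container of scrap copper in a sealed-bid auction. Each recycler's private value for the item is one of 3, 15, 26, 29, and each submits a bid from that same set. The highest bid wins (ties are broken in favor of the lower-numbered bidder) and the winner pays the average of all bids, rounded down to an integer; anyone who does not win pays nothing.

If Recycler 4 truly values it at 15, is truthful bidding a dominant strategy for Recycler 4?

Consider the case where Recycler 1 bids 3, Recycler 2 bids 3, Recycler 3 bids 3 and Recycler 5 bids 26.
Truthful bid 15: loses, pays 0, utility 0.
Bid 26 instead: wins, pays 12, utility 15 - 12 = 3.
Since 3 > 0, bidding 26 is strictly better here, so truthful bidding is not dominant.

No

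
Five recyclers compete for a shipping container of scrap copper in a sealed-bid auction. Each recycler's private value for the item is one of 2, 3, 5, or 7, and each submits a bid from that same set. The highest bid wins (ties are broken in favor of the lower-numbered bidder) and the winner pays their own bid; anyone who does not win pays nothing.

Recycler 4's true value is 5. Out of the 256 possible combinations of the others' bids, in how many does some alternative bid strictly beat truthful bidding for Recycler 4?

Others bid (2, 2, 2, 2): truth gives 0; bid 3 gives 2 > 0. Violating.
Others bid (2, 2, 2, 3): truth gives 0; bid 3 gives 2 > 0. Violating.
Others bid (2, 2, 2, 5): truth gives 0; no alternative beats it.
Others bid (2, 2, 2, 7): truth gives 0; no alternative beats it.
(Checking all 256 profiles: 2 have a profitable deviation, 254 do not.)

2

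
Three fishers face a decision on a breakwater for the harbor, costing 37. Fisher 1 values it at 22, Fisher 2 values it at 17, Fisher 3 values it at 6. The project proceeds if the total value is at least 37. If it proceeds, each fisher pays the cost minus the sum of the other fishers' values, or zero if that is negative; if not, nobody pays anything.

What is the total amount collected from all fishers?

23

Total value 45 ≥ cost 37, so it is built.
Fisher 1: others sum to 23; max(0, 37 - 23) = 14.
Fisher 2: others sum to 28; max(0, 37 - 28) = 9.
Fisher 3: others sum to 39; max(0, 37 - 39) = 0.
Total collected = 14 + 9 + 0 = 23.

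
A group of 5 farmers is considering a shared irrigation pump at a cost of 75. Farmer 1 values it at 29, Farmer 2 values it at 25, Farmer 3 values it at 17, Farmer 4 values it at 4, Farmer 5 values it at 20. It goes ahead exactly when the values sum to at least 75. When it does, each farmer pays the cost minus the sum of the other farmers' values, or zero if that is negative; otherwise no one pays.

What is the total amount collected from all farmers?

Total value 95 ≥ cost 75, so it is built.
Farmer 1: others sum to 66; max(0, 75 - 66) = 9.
Farmer 2: others sum to 70; max(0, 75 - 70) = 5.
Farmer 3: others sum to 78; max(0, 75 - 78) = 0.
Farmer 4: others sum to 91; max(0, 75 - 91) = 0.
Farmer 5: others sum to 75; max(0, 75 - 75) = 0.
Total collected = 9 + 5 + 0 + 0 + 0 = 14.

14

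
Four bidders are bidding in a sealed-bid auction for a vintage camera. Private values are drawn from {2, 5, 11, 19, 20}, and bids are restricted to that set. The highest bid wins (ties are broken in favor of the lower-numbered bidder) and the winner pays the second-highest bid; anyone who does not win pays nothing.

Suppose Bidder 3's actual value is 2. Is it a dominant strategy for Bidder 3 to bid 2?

Yes

Check each profile of the others' bids and compare truth against every alternative bid.
Others bid (2, 2, 5): truth gives 0, best alternative gives -3.
Others bid (2, 2, 2): truth gives 0, best alternative gives 0.
Others bid (2, 2, 11): truth gives 0, best alternative gives 0.
Others bid (2, 2, 19): truth gives 0, best alternative gives 0.
Others bid (2, 2, 20): truth gives 0, best alternative gives 0.
Others bid (2, 5, 2): truth gives 0, best alternative gives 0.
(Remaining 119 profiles checked similarly; truth is weakly best in each.)
In every case the truthful bid is at least as good as any alternative, so it is a dominant strategy.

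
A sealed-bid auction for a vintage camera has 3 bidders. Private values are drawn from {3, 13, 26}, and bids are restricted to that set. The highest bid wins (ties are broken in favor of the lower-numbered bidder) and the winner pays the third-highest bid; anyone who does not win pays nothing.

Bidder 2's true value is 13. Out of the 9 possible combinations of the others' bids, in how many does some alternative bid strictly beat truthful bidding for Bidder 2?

Others bid (3, 26): truth gives 0; bid 26 gives 10 > 0. Violating.
Others bid (13, 3): truth gives 0; bid 26 gives 10 > 0. Violating.
Others bid (3, 3): truth gives 10; no alternative beats it.
Others bid (3, 13): truth gives 10; no alternative beats it.
(Checking all 9 profiles: 2 have a profitable deviation, 7 do not.)

2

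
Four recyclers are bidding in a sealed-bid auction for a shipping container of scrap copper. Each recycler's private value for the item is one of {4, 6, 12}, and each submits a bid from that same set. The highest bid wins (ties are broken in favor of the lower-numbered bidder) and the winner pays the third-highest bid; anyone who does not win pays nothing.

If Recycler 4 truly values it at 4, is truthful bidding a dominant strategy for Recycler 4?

Check each profile of the others' bids and compare truth against every alternative bid.
Others bid (4, 4, 4): truth gives 0, best alternative gives 0.
Others bid (4, 4, 6): truth gives 0, best alternative gives 0.
Others bid (4, 4, 12): truth gives 0, best alternative gives 0.
Others bid (4, 6, 4): truth gives 0, best alternative gives 0.
Others bid (4, 6, 6): truth gives 0, best alternative gives 0.
Others bid (4, 6, 12): truth gives 0, best alternative gives 0.
(Remaining 21 profiles checked similarly; truth is weakly best in each.)
In every case the truthful bid is at least as good as any alternative, so it is a dominant strategy.

Yes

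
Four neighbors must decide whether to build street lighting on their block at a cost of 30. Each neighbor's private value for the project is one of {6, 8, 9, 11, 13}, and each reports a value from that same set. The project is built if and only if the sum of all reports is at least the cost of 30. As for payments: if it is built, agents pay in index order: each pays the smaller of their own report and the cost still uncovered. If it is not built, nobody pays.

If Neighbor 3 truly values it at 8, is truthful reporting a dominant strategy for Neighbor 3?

No

Consider the case where Neighbor 1 reports 6, Neighbor 2 reports 6 and Neighbor 4 reports 13.
Truthful report 8: project built, pays 8, utility 8 - 8 = 0.
Report 6 instead: project built, pays 6, utility 8 - 6 = 2.
Since 2 > 0, reporting 6 is strictly better here, so truthful reporting is not dominant.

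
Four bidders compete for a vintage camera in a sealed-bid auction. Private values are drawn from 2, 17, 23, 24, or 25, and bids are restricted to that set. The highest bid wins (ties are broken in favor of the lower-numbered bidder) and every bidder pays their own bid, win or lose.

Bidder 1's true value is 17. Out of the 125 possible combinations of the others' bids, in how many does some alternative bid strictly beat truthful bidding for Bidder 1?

Others bid (2, 2, 2): truth gives 0; bid 2 gives 15 > 0. Violating.
Others bid (2, 2, 23): truth gives -17; bid 2 gives -2 > -17. Violating.
Others bid (2, 2, 24): truth gives -17; bid 2 gives -2 > -17. Violating.
Others bid (2, 2, 25): truth gives -17; bid 2 gives -2 > -17. Violating.
Others bid (2, 2, 17): truth gives 0; no alternative beats it.
Others bid (2, 17, 2): truth gives 0; no alternative beats it.
(Checking all 125 profiles: 118 have a profitable deviation, 7 do not.)

118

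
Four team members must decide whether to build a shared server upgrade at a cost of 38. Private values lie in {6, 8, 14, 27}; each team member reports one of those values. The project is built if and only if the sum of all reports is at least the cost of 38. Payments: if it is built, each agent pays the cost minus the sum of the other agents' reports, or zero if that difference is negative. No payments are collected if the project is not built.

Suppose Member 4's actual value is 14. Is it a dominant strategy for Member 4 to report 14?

Yes

Check each profile of the others' reports and compare truth against every alternative report.
Others report (6, 6, 27): truth gives 14, best alternative gives 14.
Others report (6, 8, 27): truth gives 14, best alternative gives 14.
Others report (6, 14, 27): truth gives 14, best alternative gives 14.
Others report (6, 27, 6): truth gives 14, best alternative gives 14.
Others report (6, 27, 8): truth gives 14, best alternative gives 14.
Others report (6, 27, 14): truth gives 14, best alternative gives 14.
(Remaining 58 profiles checked similarly; truth is weakly best in each.)
In every case the truthful report is at least as good as any alternative, so it is a dominant strategy.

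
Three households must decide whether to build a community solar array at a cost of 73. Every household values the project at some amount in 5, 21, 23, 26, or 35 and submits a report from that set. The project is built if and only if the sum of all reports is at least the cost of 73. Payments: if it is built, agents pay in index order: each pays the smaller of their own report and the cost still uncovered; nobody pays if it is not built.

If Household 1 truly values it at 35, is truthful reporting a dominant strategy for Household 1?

No

Consider the case where Household 2 reports 21 and Household 3 reports 26.
Truthful report 35: project built, pays 35, utility 35 - 35 = 0.
Report 26 instead: project built, pays 26, utility 35 - 26 = 9.
Since 9 > 0, reporting 26 is strictly better here, so truthful reporting is not dominant.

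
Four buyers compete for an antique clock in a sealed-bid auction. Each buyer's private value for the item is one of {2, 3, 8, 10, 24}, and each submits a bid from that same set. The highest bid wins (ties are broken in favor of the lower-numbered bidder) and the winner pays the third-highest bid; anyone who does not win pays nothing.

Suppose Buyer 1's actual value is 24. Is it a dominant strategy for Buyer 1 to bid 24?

Check each profile of the others' bids and compare truth against every alternative bid.
Others bid (2, 2, 24): truth gives 22, best alternative gives 0.
Others bid (2, 24, 2): truth gives 22, best alternative gives 0.
Others bid (24, 2, 2): truth gives 22, best alternative gives 0.
Others bid (2, 3, 24): truth gives 21, best alternative gives 0.
Others bid (2, 24, 3): truth gives 21, best alternative gives 0.
Others bid (3, 2, 24): truth gives 21, best alternative gives 0.
(Remaining 119 profiles checked similarly; truth is weakly best in each.)
In every case the truthful bid is at least as good as any alternative, so it is a dominant strategy.

Yes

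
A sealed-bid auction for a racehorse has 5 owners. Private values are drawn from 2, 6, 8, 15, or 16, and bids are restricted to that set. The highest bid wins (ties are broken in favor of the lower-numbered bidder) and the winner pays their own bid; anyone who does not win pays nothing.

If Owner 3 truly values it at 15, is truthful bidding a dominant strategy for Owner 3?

Consider the case where Owner 1 bids 2, Owner 2 bids 2, Owner 4 bids 2 and Owner 5 bids 2.
Truthful bid 15: wins, pays 15, utility 15 - 15 = 0.
Bid 6 instead: wins, pays 6, utility 15 - 6 = 9.
Since 9 > 0, bidding 6 is strictly better here, so truthful bidding is not dominant.

No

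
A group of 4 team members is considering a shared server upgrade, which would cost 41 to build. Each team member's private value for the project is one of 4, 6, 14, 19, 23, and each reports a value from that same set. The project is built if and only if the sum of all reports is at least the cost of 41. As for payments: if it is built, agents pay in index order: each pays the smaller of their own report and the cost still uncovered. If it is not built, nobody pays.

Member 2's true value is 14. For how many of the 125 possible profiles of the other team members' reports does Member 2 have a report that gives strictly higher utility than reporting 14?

78

Others report (4, 14, 19): truth gives 0; report 4 gives 10 > 0. Violating.
Others report (4, 14, 23): truth gives 0; report 4 gives 10 > 0. Violating.
Others report (4, 19, 14): truth gives 0; report 4 gives 10 > 0. Violating.
Others report (4, 19, 19): truth gives 0; report 4 gives 10 > 0. Violating.
Others report (4, 4, 4): truth gives 0; no alternative beats it.
Others report (4, 4, 6): truth gives 0; no alternative beats it.
(Checking all 125 profiles: 78 have a profitable deviation, 47 do not.)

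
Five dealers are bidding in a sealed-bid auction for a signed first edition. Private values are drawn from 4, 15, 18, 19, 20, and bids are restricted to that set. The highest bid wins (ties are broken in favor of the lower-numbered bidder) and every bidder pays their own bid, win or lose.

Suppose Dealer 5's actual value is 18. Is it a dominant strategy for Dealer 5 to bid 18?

No

Consider the case where Dealer 1 bids 4, Dealer 2 bids 4, Dealer 3 bids 4 and Dealer 4 bids 4.
Truthful bid 18: wins, pays 18, utility 18 - 18 = 0.
Bid 15 instead: wins, pays 15, utility 18 - 15 = 3.
Since 3 > 0, bidding 15 is strictly better here, so truthful bidding is not dominant.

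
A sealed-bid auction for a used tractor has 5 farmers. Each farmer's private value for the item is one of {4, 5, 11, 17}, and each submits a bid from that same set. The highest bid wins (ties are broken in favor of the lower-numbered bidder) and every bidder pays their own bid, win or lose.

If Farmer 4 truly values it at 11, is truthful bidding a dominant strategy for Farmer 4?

No

Consider the case where Farmer 1 bids 4, Farmer 2 bids 4, Farmer 3 bids 4 and Farmer 5 bids 4.
Truthful bid 11: wins, pays 11, utility 11 - 11 = 0.
Bid 5 instead: wins, pays 5, utility 11 - 5 = 6.
Since 6 > 0, bidding 5 is strictly better here, so truthful bidding is not dominant.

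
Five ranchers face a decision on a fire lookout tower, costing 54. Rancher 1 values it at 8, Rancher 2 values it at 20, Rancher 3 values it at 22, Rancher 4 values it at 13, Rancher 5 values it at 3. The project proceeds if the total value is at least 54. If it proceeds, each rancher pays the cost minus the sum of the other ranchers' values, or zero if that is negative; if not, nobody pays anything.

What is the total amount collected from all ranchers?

19

Total value 66 ≥ cost 54, so it is built.
Rancher 1: others sum to 58; max(0, 54 - 58) = 0.
Rancher 2: others sum to 46; max(0, 54 - 46) = 8.
Rancher 3: others sum to 44; max(0, 54 - 44) = 10.
Rancher 4: others sum to 53; max(0, 54 - 53) = 1.
Rancher 5: others sum to 63; max(0, 54 - 63) = 0.
Total collected = 0 + 8 + 10 + 1 + 0 = 19.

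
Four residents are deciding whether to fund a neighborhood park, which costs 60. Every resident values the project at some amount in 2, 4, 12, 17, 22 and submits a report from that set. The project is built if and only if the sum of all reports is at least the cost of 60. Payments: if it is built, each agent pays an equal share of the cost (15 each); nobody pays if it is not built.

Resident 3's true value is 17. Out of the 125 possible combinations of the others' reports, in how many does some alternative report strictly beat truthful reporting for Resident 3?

Others report (2, 17, 22): truth gives 0; report 22 gives 2 > 0. Violating.
Others report (2, 22, 17): truth gives 0; report 22 gives 2 > 0. Violating.
Others report (4, 12, 22): truth gives 0; report 22 gives 2 > 0. Violating.
Others report (4, 17, 17): truth gives 0; report 22 gives 2 > 0. Violating.
Others report (2, 2, 2): truth gives 0; no alternative beats it.
Others report (2, 2, 4): truth gives 0; no alternative beats it.
(Checking all 125 profiles: 18 have a profitable deviation, 107 do not.)

18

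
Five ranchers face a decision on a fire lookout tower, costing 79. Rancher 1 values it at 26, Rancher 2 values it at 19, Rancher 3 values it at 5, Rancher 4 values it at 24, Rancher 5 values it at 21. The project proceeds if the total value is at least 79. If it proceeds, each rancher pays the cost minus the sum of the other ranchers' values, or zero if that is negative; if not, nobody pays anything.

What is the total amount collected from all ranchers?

Total value 95 ≥ cost 79, so it is built.
Rancher 1: others sum to 69; max(0, 79 - 69) = 10.
Rancher 2: others sum to 76; max(0, 79 - 76) = 3.
Rancher 3: others sum to 90; max(0, 79 - 90) = 0.
Rancher 4: others sum to 71; max(0, 79 - 71) = 8.
Rancher 5: others sum to 74; max(0, 79 - 74) = 5.
Total collected = 10 + 3 + 0 + 8 + 5 = 26.

26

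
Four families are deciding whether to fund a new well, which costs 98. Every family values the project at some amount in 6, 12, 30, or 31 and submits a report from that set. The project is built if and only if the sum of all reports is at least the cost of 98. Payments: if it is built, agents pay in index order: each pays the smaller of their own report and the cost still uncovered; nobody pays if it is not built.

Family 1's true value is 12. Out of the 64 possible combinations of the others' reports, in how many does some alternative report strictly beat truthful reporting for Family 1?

4

Others report (30, 31, 31): truth gives 0; report 6 gives 6 > 0. Violating.
Others report (31, 30, 31): truth gives 0; report 6 gives 6 > 0. Violating.
Others report (31, 31, 30): truth gives 0; report 6 gives 6 > 0. Violating.
Others report (31, 31, 31): truth gives 0; report 6 gives 6 > 0. Violating.
Others report (6, 6, 6): truth gives 0; no alternative beats it.
Others report (6, 6, 12): truth gives 0; no alternative beats it.
(Checking all 64 profiles: 4 have a profitable deviation, 60 do not.)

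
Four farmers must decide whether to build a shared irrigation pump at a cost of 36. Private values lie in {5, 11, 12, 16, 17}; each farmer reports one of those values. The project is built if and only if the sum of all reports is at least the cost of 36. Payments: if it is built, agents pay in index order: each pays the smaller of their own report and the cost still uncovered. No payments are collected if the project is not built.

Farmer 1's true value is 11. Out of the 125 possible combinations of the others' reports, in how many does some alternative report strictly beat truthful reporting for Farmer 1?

100

Others report (5, 11, 16): truth gives 0; report 5 gives 6 > 0. Violating.
Others report (5, 11, 17): truth gives 0; report 5 gives 6 > 0. Violating.
Others report (5, 12, 16): truth gives 0; report 5 gives 6 > 0. Violating.
Others report (5, 12, 17): truth gives 0; report 5 gives 6 > 0. Violating.
Others report (5, 5, 5): truth gives 0; no alternative beats it.
Others report (5, 5, 11): truth gives 0; no alternative beats it.
(Checking all 125 profiles: 100 have a profitable deviation, 25 do not.)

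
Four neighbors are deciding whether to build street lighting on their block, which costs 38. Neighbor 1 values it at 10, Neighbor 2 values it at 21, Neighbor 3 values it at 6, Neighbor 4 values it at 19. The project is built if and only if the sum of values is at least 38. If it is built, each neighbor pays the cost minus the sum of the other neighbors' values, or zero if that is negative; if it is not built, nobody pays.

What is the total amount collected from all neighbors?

4

Total value 56 ≥ cost 38, so it is built.
Neighbor 1: others sum to 46; max(0, 38 - 46) = 0.
Neighbor 2: others sum to 35; max(0, 38 - 35) = 3.
Neighbor 3: others sum to 50; max(0, 38 - 50) = 0.
Neighbor 4: others sum to 37; max(0, 38 - 37) = 1.
Total collected = 0 + 3 + 0 + 1 = 4.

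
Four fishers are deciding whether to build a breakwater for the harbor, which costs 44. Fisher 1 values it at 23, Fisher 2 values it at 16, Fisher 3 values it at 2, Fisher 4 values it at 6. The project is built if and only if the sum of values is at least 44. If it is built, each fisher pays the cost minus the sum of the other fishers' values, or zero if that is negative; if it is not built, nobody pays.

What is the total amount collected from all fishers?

Total value 47 ≥ cost 44, so it is built.
Fisher 1: others sum to 24; max(0, 44 - 24) = 20.
Fisher 2: others sum to 31; max(0, 44 - 31) = 13.
Fisher 3: others sum to 45; max(0, 44 - 45) = 0.
Fisher 4: others sum to 41; max(0, 44 - 41) = 3.
Total collected = 20 + 13 + 0 + 3 = 36.

36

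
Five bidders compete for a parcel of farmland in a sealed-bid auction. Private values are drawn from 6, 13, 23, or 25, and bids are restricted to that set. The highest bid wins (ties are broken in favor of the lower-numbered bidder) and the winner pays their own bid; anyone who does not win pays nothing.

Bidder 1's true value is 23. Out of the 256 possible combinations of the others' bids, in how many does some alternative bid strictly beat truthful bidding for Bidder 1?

16

Others bid (6, 6, 6, 6): truth gives 0; bid 6 gives 17 > 0. Violating.
Others bid (6, 6, 6, 13): truth gives 0; bid 13 gives 10 > 0. Violating.
Others bid (6, 6, 13, 6): truth gives 0; bid 13 gives 10 > 0. Violating.
Others bid (6, 6, 13, 13): truth gives 0; bid 13 gives 10 > 0. Violating.
Others bid (6, 6, 6, 23): truth gives 0; no alternative beats it.
Others bid (6, 6, 6, 25): truth gives 0; no alternative beats it.
(Checking all 256 profiles: 16 have a profitable deviation, 240 do not.)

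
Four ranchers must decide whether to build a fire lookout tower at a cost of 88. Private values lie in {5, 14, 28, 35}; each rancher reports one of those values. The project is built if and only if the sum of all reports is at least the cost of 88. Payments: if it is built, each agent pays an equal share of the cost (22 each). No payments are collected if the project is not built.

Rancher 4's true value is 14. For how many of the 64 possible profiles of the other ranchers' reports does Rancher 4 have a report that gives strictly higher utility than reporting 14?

Others report (5, 35, 35): truth gives -8; report 5 gives 0 > -8. Violating.
Others report (14, 28, 35): truth gives -8; report 5 gives 0 > -8. Violating.
Others report (14, 35, 28): truth gives -8; report 5 gives 0 > -8. Violating.
Others report (28, 14, 35): truth gives -8; report 5 gives 0 > -8. Violating.
Others report (5, 5, 5): truth gives 0; no alternative beats it.
Others report (5, 5, 14): truth gives 0; no alternative beats it.
(Checking all 64 profiles: 9 have a profitable deviation, 55 do not.)

9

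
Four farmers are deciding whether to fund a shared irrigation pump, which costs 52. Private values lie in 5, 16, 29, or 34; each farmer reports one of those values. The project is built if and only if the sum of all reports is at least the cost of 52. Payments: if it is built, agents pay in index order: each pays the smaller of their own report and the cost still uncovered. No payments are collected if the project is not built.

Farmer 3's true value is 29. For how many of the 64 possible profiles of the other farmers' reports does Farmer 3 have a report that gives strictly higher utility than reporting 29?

Others report (5, 5, 29): truth gives 0; report 16 gives 13 > 0. Violating.
Others report (5, 5, 34): truth gives 0; report 16 gives 13 > 0. Violating.
Others report (5, 16, 16): truth gives 0; report 16 gives 13 > 0. Violating.
Others report (5, 16, 29): truth gives 0; report 5 gives 24 > 0. Violating.
Others report (5, 5, 5): truth gives 0; no alternative beats it.
Others report (5, 5, 16): truth gives 0; no alternative beats it.
(Checking all 64 profiles: 34 have a profitable deviation, 30 do not.)

34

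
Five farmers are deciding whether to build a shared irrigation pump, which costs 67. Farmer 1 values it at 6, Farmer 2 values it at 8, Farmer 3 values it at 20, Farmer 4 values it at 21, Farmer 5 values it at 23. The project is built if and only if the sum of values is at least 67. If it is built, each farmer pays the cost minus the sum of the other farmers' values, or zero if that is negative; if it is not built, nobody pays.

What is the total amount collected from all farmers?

Total value 78 ≥ cost 67, so it is built.
Farmer 1: others sum to 72; max(0, 67 - 72) = 0.
Farmer 2: others sum to 70; max(0, 67 - 70) = 0.
Farmer 3: others sum to 58; max(0, 67 - 58) = 9.
Farmer 4: others sum to 57; max(0, 67 - 57) = 10.
Farmer 5: others sum to 55; max(0, 67 - 55) = 12.
Total collected = 0 + 0 + 9 + 10 + 12 = 31.

31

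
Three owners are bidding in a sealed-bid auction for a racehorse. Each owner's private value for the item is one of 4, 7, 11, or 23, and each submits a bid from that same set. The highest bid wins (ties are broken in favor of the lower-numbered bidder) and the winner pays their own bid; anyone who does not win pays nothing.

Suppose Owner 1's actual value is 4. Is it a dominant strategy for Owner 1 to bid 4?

Yes

Check each profile of the others' bids and compare truth against every alternative bid.
Others bid (4, 4): truth gives 0, best alternative gives -3.
Others bid (4, 7): truth gives 0, best alternative gives -3.
Others bid (7, 4): truth gives 0, best alternative gives -3.
Others bid (7, 7): truth gives 0, best alternative gives -3.
Others bid (4, 11): truth gives 0, best alternative gives 0.
Others bid (4, 23): truth gives 0, best alternative gives 0.
(Remaining 10 profiles checked similarly; truth is weakly best in each.)
In every case the truthful bid is at least as good as any alternative, so it is a dominant strategy.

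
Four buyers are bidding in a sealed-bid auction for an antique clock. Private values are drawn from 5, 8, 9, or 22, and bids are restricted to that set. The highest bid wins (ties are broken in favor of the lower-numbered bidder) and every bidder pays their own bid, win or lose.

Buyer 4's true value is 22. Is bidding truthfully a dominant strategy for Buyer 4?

Consider the case where Buyer 1 bids 5, Buyer 2 bids 5 and Buyer 3 bids 5.
Truthful bid 22: wins, pays 22, utility 22 - 22 = 0.
Bid 8 instead: wins, pays 8, utility 22 - 8 = 14.
Since 14 > 0, bidding 8 is strictly better here, so truthful bidding is not dominant.

No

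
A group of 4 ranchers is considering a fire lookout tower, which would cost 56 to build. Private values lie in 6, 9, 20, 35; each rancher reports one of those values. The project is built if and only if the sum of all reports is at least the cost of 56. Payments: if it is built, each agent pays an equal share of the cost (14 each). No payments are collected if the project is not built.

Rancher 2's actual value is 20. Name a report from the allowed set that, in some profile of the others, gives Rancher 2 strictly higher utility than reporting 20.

35

Suppose Rancher 1 reports 6, Rancher 3 reports 6 and Rancher 4 reports 9.
Report 20: project not built, utility 0.
Report 35: project built, pays 14, utility 20 - 14 = 6.
So reporting 35 beats truth here (6 > 0).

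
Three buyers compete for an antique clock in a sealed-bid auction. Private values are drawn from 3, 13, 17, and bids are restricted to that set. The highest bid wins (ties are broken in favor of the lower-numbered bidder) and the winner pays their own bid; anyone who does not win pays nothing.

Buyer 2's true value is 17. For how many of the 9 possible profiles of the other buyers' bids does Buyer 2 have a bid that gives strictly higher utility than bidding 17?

2

Others bid (3, 3): truth gives 0; bid 13 gives 4 > 0. Violating.
Others bid (3, 13): truth gives 0; bid 13 gives 4 > 0. Violating.
Others bid (3, 17): truth gives 0; no alternative beats it.
Others bid (13, 3): truth gives 0; no alternative beats it.
(Checking all 9 profiles: 2 have a profitable deviation, 7 do not.)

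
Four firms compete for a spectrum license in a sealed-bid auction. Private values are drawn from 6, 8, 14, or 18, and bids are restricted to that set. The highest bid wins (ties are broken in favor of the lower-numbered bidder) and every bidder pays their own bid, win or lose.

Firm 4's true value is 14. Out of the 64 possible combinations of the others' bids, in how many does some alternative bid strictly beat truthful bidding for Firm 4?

57

Others bid (6, 6, 6): truth gives 0; bid 8 gives 6 > 0. Violating.
Others bid (6, 6, 14): truth gives -14; bid 18 gives -4 > -14. Violating.
Others bid (6, 6, 18): truth gives -14; bid 6 gives -6 > -14. Violating.
Others bid (6, 8, 14): truth gives -14; bid 18 gives -4 > -14. Violating.
Others bid (6, 6, 8): truth gives 0; no alternative beats it.
Others bid (6, 8, 6): truth gives 0; no alternative beats it.
(Checking all 64 profiles: 57 have a profitable deviation, 7 do not.)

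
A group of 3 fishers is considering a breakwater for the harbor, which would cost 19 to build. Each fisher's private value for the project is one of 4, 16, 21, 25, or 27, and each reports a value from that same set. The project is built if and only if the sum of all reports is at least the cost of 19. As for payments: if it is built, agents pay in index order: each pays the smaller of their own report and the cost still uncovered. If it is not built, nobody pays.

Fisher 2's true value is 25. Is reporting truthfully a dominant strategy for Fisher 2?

Consider the case where Fisher 1 reports 4 and Fisher 3 reports 16.
Truthful report 25: project built, pays 15, utility 25 - 15 = 10.
Report 4 instead: project built, pays 4, utility 25 - 4 = 21.
Since 21 > 10, reporting 4 is strictly better here, so truthful reporting is not dominant.

No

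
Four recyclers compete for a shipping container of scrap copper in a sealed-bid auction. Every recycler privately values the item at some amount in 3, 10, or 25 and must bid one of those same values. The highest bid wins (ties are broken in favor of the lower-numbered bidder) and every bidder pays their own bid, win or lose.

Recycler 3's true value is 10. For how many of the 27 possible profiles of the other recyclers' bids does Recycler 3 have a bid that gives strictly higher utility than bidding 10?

Others bid (3, 3, 25): truth gives -10; bid 3 gives -3 > -10. Violating.
Others bid (3, 10, 3): truth gives -10; bid 3 gives -3 > -10. Violating.
Others bid (3, 10, 10): truth gives -10; bid 3 gives -3 > -10. Violating.
Others bid (3, 10, 25): truth gives -10; bid 3 gives -3 > -10. Violating.
Others bid (3, 3, 3): truth gives 0; no alternative beats it.
Others bid (3, 3, 10): truth gives 0; no alternative beats it.
(Checking all 27 profiles: 25 have a profitable deviation, 2 do not.)

25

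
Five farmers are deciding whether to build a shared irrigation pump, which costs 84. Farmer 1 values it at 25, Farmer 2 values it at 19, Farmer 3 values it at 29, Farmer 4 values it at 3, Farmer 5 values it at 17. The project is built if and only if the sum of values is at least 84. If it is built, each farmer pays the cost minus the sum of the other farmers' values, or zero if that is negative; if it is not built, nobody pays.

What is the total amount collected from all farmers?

Total value 93 ≥ cost 84, so it is built.
Farmer 1: others sum to 68; max(0, 84 - 68) = 16.
Farmer 2: others sum to 74; max(0, 84 - 74) = 10.
Farmer 3: others sum to 64; max(0, 84 - 64) = 20.
Farmer 4: others sum to 90; max(0, 84 - 90) = 0.
Farmer 5: others sum to 76; max(0, 84 - 76) = 8.
Total collected = 16 + 10 + 20 + 0 + 8 = 54.

54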